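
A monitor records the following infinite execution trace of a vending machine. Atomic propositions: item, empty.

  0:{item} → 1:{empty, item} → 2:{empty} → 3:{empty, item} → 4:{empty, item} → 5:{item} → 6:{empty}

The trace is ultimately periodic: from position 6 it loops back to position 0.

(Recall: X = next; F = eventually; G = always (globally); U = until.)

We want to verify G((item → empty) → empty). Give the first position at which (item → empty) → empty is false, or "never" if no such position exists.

(item → empty) → empty holds at every position 0..6, and those are all the positions the trace ever visits, so the invariant G((item → empty) → empty) is never violated.

never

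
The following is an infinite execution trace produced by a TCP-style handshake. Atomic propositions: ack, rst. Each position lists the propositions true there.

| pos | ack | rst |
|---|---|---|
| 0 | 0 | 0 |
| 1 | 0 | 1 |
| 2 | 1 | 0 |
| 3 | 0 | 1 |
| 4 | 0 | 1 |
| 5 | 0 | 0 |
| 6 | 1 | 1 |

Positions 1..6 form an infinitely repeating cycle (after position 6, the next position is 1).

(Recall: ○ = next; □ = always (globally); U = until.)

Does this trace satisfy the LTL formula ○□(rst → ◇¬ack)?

Holds

The position after 0 is 1; □(rst → ◇¬ack) is true there.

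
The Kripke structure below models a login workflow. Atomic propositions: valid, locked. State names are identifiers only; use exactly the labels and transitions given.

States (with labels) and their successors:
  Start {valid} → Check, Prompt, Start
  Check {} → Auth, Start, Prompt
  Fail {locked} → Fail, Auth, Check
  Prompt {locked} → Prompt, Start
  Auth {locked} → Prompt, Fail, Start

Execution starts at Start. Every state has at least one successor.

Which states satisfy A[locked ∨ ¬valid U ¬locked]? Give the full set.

States satisfying locked ∨ ¬valid: {Check, Fail, Prompt, Auth}.
States satisfying ¬locked: {Start, Check}.
States satisfying A[locked ∨ ¬valid U ¬locked]: {Start, Check}.

{Start, Check}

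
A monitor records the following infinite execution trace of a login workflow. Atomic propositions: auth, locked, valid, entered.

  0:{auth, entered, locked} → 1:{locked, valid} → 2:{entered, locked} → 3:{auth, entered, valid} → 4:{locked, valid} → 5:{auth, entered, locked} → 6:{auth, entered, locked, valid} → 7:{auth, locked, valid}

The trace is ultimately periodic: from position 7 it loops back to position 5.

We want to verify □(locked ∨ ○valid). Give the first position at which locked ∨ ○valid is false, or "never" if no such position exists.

never

locked ∨ ○valid holds at every position 0..7, and those are all the positions the trace ever visits, so the invariant □(locked ∨ ○valid) is never violated.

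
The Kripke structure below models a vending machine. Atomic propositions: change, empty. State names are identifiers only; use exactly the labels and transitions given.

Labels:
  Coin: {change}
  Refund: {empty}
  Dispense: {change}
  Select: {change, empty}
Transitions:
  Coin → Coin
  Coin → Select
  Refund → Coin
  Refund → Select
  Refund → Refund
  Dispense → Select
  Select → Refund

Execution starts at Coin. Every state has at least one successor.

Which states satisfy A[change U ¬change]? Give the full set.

{Refund, Dispense, Select}

States satisfying change: {Coin, Dispense, Select}.
States satisfying ¬change: {Refund}.
States satisfying A[change U ¬change]: {Refund, Dispense, Select}.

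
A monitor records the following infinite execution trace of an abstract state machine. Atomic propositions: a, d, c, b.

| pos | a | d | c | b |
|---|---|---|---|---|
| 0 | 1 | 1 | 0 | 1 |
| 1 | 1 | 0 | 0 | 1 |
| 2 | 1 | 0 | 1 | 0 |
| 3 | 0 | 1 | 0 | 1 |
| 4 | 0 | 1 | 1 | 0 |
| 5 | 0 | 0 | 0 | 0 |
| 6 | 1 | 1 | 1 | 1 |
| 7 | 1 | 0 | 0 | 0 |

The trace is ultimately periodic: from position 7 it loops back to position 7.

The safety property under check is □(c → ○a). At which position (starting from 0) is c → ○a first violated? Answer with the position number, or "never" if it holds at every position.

Check c → ○a at each position in order: 0 ✓, 1 ✓.
At position 2 the labels are {a, c} and the next position 3 has {b, d}, so c → ○a is false there. This is the first violation.

2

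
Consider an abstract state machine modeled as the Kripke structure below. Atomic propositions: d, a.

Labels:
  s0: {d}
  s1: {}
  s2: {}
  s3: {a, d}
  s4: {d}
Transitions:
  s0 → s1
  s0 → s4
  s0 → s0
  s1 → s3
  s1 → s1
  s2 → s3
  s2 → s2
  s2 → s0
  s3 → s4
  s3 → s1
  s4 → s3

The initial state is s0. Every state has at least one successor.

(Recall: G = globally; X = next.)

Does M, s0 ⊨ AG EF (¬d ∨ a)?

States satisfying EF (¬d ∨ a): {s0, s1, s2, s3, s4}.
States satisfying AG EF (¬d ∨ a): {s0, s1, s2, s3, s4}.
Every state reachable from s0 satisfies EF (¬d ∨ a).
s0 ∈ Sat(AG EF (¬d ∨ a)).

Satisfied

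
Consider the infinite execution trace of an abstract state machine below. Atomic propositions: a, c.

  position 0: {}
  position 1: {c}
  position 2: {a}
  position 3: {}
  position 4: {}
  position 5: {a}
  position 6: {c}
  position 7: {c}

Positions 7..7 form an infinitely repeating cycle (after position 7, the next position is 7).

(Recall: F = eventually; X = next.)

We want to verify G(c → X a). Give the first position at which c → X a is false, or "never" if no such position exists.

Check c → X a at each position in order: 0 ✓, 1 ✓, 2 ✓, 3 ✓, 4 ✓, 5 ✓.
At position 6 the labels are {c} and the next position 7 has {c}, so c → X a is false there. This is the first violation.

6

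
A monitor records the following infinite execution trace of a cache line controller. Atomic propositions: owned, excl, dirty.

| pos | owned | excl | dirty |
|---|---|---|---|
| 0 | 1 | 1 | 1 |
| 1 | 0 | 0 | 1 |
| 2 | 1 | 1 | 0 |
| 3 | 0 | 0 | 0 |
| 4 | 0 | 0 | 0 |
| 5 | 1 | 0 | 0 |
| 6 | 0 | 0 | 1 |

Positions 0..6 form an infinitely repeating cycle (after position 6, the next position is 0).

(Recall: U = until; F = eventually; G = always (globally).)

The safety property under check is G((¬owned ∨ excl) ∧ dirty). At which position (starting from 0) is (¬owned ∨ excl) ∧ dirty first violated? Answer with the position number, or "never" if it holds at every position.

2

Check (¬owned ∨ excl) ∧ dirty at each position in order: 0 ✓, 1 ✓.
At position 2 the labels are {excl, owned}, so (¬owned ∨ excl) ∧ dirty is false there. This is the first violation.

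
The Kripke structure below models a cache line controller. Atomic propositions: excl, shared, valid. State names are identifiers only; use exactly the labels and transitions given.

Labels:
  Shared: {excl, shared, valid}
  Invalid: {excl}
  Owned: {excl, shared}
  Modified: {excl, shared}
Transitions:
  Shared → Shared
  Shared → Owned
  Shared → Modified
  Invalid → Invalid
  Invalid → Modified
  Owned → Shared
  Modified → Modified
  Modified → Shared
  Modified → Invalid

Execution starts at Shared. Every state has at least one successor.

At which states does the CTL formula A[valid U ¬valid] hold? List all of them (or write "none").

States satisfying valid: {Shared}.
States satisfying ¬valid: {Invalid, Owned, Modified}.
States satisfying A[valid U ¬valid]: {Invalid, Owned, Modified}.

{Invalid, Owned, Modified}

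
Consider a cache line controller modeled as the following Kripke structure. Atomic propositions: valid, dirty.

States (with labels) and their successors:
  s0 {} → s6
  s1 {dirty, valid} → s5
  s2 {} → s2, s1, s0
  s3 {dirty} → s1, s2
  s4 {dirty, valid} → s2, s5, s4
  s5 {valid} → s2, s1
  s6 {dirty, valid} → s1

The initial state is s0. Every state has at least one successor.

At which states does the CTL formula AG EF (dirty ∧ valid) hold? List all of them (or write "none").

States satisfying EF (dirty ∧ valid): {s0, s1, s2, s3, s4, s5, s6}.
States satisfying AG EF (dirty ∧ valid): {s0, s1, s2, s3, s4, s5, s6}.

{s0, s1, s2, s3, s4, s5, s6}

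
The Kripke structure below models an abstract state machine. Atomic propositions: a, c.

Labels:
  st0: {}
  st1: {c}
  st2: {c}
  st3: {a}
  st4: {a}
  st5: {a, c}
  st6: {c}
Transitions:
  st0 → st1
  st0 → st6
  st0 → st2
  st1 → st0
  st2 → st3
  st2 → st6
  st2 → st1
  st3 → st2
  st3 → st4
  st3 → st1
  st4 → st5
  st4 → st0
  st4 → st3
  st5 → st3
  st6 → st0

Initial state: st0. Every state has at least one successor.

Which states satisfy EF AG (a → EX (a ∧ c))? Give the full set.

none

States satisfying AG (a → EX (a ∧ c)): ∅.
States satisfying EF AG (a → EX (a ∧ c)): ∅.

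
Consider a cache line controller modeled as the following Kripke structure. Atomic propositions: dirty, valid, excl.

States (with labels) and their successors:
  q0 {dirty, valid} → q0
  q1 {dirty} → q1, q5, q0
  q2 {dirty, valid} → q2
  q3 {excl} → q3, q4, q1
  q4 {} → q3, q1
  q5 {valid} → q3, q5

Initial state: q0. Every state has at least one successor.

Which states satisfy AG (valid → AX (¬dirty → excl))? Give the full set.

States satisfying valid → AX (¬dirty → excl): {q0, q1, q2, q3, q4}.
States satisfying AG (valid → AX (¬dirty → excl)): {q0, q2}.

{q0, q2}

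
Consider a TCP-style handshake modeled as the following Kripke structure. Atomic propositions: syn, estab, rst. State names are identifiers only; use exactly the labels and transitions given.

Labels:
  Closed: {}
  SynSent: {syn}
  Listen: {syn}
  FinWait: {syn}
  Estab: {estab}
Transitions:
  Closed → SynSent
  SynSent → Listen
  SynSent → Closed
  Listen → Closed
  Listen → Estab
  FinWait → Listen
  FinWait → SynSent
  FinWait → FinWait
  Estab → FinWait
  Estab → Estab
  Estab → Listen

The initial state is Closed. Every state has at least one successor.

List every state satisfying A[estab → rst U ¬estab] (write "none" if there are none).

{Closed, SynSent, Listen, FinWait}

States satisfying estab → rst: {Closed, SynSent, Listen, FinWait}.
States satisfying ¬estab: {Closed, SynSent, Listen, FinWait}.
States satisfying A[estab → rst U ¬estab]: {Closed, SynSent, Listen, FinWait}.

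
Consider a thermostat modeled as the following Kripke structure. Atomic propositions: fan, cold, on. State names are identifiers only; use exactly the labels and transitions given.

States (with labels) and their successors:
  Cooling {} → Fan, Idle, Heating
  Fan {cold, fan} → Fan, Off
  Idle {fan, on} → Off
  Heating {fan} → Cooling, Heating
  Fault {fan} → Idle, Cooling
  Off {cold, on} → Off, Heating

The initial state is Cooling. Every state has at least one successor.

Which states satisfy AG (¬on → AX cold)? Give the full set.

none

States satisfying ¬on → AX cold: {Fan, Idle, Off}.
States satisfying AG (¬on → AX cold): ∅.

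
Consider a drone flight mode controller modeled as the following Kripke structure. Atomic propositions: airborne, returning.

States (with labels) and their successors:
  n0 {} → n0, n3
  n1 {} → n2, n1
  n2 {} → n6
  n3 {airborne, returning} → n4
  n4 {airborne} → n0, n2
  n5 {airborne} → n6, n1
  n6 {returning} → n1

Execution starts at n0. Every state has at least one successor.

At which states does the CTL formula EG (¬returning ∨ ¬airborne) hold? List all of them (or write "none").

States satisfying ¬returning ∨ ¬airborne: {n0, n1, n2, n4, n5, n6}.
States satisfying EG (¬returning ∨ ¬airborne): {n0, n1, n2, n4, n5, n6}.

{n0, n1, n2, n4, n5, n6}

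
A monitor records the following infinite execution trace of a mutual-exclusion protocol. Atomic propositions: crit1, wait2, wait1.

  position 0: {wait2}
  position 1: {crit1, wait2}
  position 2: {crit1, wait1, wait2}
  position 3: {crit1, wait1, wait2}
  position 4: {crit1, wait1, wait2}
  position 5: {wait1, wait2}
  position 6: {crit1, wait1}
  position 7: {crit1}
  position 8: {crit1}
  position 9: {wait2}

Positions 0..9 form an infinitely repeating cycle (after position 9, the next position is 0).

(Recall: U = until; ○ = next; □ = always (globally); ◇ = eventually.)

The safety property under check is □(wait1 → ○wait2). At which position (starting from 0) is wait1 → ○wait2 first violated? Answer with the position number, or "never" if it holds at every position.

Check wait1 → ○wait2 at each position in order: 0 ✓, 1 ✓, 2 ✓, 3 ✓, 4 ✓.
At position 5 the labels are {wait1, wait2} and the next position 6 has {crit1, wait1}, so wait1 → ○wait2 is false there. This is the first violation.

5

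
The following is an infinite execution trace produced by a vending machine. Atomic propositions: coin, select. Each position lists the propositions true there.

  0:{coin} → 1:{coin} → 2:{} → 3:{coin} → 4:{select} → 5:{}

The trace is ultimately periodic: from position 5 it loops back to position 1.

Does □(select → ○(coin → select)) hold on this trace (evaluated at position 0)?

Yes

select → ○(coin → select) holds at every position 0..5, and those are all positions ever visited, so □(select → ○(coin → select)) holds.
Positions where select holds: 4.
Check ○(coin → select) at each: 4→ok.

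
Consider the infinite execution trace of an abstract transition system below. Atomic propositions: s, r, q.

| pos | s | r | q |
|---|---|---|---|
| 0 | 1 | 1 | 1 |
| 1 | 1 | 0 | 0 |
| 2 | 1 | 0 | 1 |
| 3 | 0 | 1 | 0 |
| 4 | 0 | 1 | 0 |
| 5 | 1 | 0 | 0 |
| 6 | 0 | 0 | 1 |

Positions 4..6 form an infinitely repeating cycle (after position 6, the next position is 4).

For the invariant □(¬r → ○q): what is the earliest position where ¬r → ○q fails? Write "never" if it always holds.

2

Check ¬r → ○q at each position in order: 0 ✓, 1 ✓.
At position 2 the labels are {q, s} and the next position 3 has {r}, so ¬r → ○q is false there. This is the first violation.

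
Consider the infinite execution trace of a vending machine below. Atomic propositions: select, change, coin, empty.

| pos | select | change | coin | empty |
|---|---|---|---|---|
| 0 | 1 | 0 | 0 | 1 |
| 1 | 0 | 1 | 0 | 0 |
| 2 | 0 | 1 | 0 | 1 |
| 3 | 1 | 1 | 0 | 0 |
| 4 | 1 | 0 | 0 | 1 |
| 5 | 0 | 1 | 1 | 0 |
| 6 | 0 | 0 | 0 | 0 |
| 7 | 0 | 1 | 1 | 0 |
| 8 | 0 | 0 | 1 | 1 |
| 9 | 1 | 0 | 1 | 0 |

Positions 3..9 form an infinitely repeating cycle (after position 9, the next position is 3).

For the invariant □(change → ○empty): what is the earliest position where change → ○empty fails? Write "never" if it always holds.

Check change → ○empty at each position in order: 0 ✓, 1 ✓.
At position 2 the labels are {change, empty} and the next position 3 has {change, select}, so change → ○empty is false there. This is the first violation.

2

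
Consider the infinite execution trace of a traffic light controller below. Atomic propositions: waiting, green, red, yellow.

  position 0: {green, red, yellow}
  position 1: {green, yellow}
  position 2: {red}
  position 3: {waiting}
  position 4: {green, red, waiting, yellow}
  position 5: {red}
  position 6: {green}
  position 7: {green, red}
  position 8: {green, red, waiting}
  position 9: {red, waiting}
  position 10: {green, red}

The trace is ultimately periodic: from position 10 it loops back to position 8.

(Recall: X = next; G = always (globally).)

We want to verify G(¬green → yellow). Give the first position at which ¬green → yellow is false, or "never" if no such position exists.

Check ¬green → yellow at each position in order: 0 ✓, 1 ✓.
At position 2 the labels are {red}, so ¬green → yellow is false there. This is the first violation.

2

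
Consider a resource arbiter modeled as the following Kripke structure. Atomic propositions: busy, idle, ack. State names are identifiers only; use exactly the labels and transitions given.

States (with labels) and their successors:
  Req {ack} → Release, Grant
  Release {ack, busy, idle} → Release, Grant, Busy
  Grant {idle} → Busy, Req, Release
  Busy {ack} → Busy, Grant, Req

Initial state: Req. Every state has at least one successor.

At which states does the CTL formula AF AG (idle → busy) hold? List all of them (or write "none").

States satisfying AG (idle → busy): ∅.
States satisfying AF AG (idle → busy): ∅.

none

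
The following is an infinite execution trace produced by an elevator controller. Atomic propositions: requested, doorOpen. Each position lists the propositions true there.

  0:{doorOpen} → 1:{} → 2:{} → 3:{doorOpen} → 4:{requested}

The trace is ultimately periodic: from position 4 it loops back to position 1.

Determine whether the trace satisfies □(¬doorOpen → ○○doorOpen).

¬doorOpen → ○○doorOpen must hold at every position from 0 onward. It fails at position 2, so □(¬doorOpen → ○○doorOpen) is false.
Positions where ¬doorOpen holds: 1, 2, 4.
Check ○○doorOpen at each: 1→ok, 2→fails, 4→fails.

Does not hold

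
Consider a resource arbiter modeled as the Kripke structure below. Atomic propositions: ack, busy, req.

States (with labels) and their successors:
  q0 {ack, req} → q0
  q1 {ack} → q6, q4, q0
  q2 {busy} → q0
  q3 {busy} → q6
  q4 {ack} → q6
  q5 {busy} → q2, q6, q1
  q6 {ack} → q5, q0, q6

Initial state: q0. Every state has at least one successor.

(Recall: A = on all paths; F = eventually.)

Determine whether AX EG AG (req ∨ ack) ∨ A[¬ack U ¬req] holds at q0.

Yes

States satisfying EG AG (req ∨ ack): {q0}.
States satisfying AX EG AG (req ∨ ack): {q0, q2}.
States satisfying ¬ack: {q2, q3, q5}.
States satisfying ¬req: {q1, q2, q3, q4, q5, q6}.
States satisfying A[¬ack U ¬req]: {q1, q2, q3, q4, q5, q6}.
States satisfying AX EG AG (req ∨ ack) ∨ A[¬ack U ¬req]: {q0, q1, q2, q3, q4, q5, q6}.
q0 ∈ Sat(AX EG AG (req ∨ ack) ∨ A[¬ack U ¬req]).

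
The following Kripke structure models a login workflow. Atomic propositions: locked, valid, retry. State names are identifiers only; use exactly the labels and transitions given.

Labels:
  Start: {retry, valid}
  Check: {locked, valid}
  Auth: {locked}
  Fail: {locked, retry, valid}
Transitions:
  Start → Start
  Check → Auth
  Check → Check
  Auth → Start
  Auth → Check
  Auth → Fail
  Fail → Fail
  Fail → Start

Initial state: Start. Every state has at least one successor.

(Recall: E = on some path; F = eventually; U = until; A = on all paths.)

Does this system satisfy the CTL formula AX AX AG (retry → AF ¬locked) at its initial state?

Holds

States satisfying AX AG (retry → AF ¬locked): {Start}.
States satisfying AX AX AG (retry → AF ¬locked): {Start}.
Start ∈ Sat(AX AX AG (retry → AF ¬locked)).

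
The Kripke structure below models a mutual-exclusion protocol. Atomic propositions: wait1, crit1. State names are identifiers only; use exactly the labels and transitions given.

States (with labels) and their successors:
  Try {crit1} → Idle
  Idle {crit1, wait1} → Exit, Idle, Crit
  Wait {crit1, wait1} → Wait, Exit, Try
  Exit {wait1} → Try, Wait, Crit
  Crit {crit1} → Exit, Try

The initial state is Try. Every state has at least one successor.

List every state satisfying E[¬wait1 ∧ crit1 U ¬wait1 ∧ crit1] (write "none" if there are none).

{Try, Crit}

States satisfying ¬wait1 ∧ crit1: {Try, Crit}.
States satisfying E[¬wait1 ∧ crit1 U ¬wait1 ∧ crit1]: {Try, Crit}.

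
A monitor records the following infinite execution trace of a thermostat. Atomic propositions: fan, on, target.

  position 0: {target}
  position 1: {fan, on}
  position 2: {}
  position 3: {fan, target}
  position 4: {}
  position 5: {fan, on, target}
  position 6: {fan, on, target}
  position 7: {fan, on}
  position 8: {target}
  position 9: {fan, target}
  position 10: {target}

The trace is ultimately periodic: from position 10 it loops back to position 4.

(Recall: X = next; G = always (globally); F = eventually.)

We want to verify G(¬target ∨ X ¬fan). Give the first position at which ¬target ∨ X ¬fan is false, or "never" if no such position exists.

0

At position 0 the labels are {target} and the next position 1 has {fan, on}, so ¬target ∨ X ¬fan is false there. This is the first violation.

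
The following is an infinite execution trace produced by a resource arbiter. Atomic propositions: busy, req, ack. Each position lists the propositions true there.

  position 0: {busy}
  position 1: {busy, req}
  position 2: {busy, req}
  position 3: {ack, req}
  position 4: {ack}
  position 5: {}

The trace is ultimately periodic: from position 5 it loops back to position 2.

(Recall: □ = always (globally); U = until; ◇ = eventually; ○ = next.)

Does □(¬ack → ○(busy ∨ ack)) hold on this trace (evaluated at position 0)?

Holds

¬ack → ○(busy ∨ ack) holds at every position 0..5, and those are all positions ever visited, so □(¬ack → ○(busy ∨ ack)) holds.
Positions where ¬ack holds: 0, 1, 2, 5.
Check ○(busy ∨ ack) at each: 0→ok, 1→ok, 2→ok, 5→ok.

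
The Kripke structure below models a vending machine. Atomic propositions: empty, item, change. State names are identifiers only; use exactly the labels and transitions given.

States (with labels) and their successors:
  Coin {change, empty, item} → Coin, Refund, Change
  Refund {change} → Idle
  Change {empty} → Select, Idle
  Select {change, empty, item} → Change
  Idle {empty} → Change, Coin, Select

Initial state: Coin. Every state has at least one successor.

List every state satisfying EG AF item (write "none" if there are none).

{Coin}

States satisfying AF item: {Coin, Select}.
States satisfying EG AF item: {Coin}.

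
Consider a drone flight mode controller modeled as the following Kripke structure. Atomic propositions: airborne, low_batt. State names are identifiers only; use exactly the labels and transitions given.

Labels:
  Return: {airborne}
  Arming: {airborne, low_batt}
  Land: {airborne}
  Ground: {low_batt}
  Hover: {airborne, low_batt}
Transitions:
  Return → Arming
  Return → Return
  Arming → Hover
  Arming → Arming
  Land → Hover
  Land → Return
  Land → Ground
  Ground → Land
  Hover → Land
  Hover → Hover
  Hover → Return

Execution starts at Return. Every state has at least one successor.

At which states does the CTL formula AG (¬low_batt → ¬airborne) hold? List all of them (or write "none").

States satisfying ¬low_batt → ¬airborne: {Arming, Ground, Hover}.
States satisfying AG (¬low_batt → ¬airborne): ∅.

none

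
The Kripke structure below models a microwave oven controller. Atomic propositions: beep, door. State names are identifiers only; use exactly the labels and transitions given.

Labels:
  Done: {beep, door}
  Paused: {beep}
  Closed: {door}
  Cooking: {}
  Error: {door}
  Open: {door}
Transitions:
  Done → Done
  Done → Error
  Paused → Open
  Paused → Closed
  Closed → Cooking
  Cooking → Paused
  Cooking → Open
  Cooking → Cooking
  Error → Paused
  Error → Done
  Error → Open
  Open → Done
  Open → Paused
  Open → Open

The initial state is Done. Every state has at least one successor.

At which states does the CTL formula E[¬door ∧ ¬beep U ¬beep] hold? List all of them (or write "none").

States satisfying ¬door ∧ ¬beep: {Cooking}.
States satisfying ¬beep: {Closed, Cooking, Error, Open}.
States satisfying E[¬door ∧ ¬beep U ¬beep]: {Closed, Cooking, Error, Open}.

{Closed, Cooking, Error, Open}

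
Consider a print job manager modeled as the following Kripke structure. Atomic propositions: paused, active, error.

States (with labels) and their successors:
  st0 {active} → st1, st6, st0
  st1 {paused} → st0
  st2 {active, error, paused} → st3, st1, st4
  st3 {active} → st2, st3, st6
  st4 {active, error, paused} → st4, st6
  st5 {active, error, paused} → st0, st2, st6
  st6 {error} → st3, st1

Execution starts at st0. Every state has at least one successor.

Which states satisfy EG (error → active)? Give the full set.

States satisfying error → active: {st0, st1, st2, st3, st4, st5}.
States satisfying EG (error → active): {st0, st1, st2, st3, st4, st5}.

{st0, st1, st2, st3, st4, st5}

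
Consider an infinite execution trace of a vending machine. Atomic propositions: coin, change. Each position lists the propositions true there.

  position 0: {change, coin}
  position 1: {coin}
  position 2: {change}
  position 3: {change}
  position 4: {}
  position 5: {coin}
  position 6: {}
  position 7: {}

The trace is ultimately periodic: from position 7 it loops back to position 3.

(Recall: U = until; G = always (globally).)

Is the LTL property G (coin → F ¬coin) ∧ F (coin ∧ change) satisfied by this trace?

coin → F ¬coin holds at every position 0..7, and those are all positions ever visited, so G (coin → F ¬coin) holds.
Positions where coin holds: 0, 1, 5.
Check F ¬coin at each: 0→ok, 1→ok, 5→ok.
coin ∧ change holds at position 0, which is reachable from 0, so F (coin ∧ change) holds.
At position 0: G (coin → F ¬coin) is true; F (coin ∧ change) is true; so G (coin → F ¬coin) ∧ F (coin ∧ change) is true.

Holds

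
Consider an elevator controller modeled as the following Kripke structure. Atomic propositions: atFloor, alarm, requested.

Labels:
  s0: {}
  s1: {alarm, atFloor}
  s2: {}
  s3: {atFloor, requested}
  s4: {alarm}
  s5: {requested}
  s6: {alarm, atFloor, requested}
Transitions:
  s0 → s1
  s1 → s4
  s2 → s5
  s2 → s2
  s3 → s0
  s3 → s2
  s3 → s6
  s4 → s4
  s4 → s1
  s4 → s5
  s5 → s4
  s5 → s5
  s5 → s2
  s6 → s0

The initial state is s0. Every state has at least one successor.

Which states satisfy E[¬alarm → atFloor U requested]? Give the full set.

States satisfying ¬alarm → atFloor: {s1, s3, s4, s6}.
States satisfying requested: {s3, s5, s6}.
States satisfying E[¬alarm → atFloor U requested]: {s1, s3, s4, s5, s6}.

{s1, s3, s4, s5, s6}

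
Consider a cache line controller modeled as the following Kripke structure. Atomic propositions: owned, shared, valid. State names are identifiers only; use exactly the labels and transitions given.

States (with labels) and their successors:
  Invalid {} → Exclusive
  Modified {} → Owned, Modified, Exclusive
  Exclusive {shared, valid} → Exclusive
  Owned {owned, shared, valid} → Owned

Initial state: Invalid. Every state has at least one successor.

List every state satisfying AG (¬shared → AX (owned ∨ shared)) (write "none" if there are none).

States satisfying ¬shared → AX (owned ∨ shared): {Invalid, Exclusive, Owned}.
States satisfying AG (¬shared → AX (owned ∨ shared)): {Invalid, Exclusive, Owned}.

{Invalid, Exclusive, Owned}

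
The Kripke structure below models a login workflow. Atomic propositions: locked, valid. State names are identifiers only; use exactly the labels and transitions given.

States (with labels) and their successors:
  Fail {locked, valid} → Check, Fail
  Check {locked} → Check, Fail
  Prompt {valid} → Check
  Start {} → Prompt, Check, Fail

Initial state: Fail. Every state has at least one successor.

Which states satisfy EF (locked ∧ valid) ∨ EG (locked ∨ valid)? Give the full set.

States satisfying locked ∧ valid: {Fail}.
States satisfying EF (locked ∧ valid): {Fail, Check, Prompt, Start}.
States satisfying locked ∨ valid: {Fail, Check, Prompt}.
States satisfying EG (locked ∨ valid): {Fail, Check, Prompt}.
States satisfying EF (locked ∧ valid) ∨ EG (locked ∨ valid): {Fail, Check, Prompt, Start}.

{Fail, Check, Prompt, Start}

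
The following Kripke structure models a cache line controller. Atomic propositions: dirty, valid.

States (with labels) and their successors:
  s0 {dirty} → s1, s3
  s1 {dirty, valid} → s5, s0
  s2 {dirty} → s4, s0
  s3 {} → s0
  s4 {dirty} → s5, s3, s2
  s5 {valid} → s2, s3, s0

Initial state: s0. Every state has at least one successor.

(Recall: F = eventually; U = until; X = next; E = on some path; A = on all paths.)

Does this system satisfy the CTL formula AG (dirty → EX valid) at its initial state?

States satisfying dirty → EX valid: {s0, s1, s3, s4, s5}.
States satisfying AG (dirty → EX valid): ∅.
s2 is reachable from s0 and violates dirty → EX valid, so AG fails at s0.
s0 ∉ Sat(AG (dirty → EX valid)).

Does not hold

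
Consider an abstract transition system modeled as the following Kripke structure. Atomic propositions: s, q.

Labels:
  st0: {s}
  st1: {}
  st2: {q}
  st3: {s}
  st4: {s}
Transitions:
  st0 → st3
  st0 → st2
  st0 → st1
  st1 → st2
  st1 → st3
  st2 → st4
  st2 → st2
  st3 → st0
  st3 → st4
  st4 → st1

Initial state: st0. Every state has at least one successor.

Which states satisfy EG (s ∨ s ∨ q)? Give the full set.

States satisfying s ∨ s ∨ q: {st0, st2, st3, st4}.
States satisfying EG (s ∨ s ∨ q): {st0, st2, st3}.

{st0, st2, st3}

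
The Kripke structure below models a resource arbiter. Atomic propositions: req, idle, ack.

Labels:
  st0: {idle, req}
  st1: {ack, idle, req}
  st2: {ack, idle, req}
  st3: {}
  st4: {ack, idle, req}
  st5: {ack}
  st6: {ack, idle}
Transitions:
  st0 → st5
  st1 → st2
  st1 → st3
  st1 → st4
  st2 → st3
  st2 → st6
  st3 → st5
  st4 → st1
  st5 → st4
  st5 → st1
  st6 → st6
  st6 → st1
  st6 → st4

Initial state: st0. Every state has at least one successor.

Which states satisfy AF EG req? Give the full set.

States satisfying EG req: {st1, st4}.
States satisfying AF EG req: {st0, st1, st3, st4, st5}.

{st0, st1, st3, st4, st5}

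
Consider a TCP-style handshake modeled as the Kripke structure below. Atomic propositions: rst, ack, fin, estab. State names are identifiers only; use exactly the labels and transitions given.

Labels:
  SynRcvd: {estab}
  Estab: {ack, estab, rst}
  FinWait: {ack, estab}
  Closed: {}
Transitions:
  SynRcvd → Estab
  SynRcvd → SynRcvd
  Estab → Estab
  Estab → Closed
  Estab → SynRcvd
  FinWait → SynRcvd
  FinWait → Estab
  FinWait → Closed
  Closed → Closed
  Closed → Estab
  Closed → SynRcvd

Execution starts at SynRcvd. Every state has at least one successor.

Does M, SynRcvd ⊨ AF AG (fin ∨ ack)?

No

States satisfying AG (fin ∨ ack): ∅.
States satisfying AF AG (fin ∨ ack): ∅.
There is a path from SynRcvd along which AG (fin ∨ ack) never holds.
SynRcvd ∉ Sat(AF AG (fin ∨ ack)).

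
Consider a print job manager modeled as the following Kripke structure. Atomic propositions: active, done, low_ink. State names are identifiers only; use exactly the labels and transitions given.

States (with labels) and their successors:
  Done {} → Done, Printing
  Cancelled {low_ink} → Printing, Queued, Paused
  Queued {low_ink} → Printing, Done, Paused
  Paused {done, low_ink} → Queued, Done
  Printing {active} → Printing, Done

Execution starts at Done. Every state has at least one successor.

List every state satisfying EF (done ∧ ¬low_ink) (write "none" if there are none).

States satisfying done ∧ ¬low_ink: ∅.
States satisfying EF (done ∧ ¬low_ink): ∅.

none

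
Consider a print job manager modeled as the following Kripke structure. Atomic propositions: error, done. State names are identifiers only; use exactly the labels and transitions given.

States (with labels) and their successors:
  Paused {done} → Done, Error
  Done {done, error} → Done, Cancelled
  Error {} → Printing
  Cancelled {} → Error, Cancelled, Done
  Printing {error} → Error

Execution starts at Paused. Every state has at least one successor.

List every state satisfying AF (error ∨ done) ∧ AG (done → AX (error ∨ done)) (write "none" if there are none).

{Error, Printing}

States satisfying error ∨ done: {Paused, Done, Printing}.
States satisfying AF (error ∨ done): {Paused, Done, Error, Printing}.
States satisfying done → AX (error ∨ done): {Error, Cancelled, Printing}.
States satisfying AG (done → AX (error ∨ done)): {Error, Printing}.
States satisfying AF (error ∨ done) ∧ AG (done → AX (error ∨ done)): {Error, Printing}.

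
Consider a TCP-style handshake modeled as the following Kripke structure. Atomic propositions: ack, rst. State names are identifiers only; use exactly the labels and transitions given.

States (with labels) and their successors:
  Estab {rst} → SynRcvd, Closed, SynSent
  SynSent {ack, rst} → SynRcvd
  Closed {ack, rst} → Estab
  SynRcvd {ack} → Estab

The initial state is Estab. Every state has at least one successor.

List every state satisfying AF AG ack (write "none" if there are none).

States satisfying AG ack: ∅.
States satisfying AF AG ack: ∅.

none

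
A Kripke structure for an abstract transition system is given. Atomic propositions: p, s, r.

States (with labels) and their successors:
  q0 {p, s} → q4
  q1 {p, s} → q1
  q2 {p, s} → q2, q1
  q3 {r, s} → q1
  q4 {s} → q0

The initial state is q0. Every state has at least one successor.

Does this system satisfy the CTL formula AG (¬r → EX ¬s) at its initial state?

Violated

States satisfying ¬r → EX ¬s: {q3}.
States satisfying AG (¬r → EX ¬s): ∅.
q0 is reachable from q0 and violates ¬r → EX ¬s, so AG fails at q0.
q0 ∉ Sat(AG (¬r → EX ¬s)).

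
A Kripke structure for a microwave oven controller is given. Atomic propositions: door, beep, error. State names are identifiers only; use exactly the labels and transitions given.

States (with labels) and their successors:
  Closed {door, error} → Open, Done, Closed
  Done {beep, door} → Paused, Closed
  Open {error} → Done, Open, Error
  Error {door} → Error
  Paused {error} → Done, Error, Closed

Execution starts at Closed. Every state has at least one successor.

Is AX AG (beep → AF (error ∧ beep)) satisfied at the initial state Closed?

Violated

States satisfying AG (beep → AF (error ∧ beep)): {Error}.
States satisfying AX AG (beep → AF (error ∧ beep)): {Error}.
Closed ∉ Sat(AX AG (beep → AF (error ∧ beep))).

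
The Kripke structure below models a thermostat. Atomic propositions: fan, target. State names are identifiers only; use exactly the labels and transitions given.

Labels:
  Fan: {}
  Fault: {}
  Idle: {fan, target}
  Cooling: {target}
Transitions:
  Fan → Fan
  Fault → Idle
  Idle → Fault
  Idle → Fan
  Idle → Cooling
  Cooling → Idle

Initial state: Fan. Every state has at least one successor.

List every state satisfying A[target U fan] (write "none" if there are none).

States satisfying target: {Idle, Cooling}.
States satisfying fan: {Idle}.
States satisfying A[target U fan]: {Idle, Cooling}.

{Idle, Cooling}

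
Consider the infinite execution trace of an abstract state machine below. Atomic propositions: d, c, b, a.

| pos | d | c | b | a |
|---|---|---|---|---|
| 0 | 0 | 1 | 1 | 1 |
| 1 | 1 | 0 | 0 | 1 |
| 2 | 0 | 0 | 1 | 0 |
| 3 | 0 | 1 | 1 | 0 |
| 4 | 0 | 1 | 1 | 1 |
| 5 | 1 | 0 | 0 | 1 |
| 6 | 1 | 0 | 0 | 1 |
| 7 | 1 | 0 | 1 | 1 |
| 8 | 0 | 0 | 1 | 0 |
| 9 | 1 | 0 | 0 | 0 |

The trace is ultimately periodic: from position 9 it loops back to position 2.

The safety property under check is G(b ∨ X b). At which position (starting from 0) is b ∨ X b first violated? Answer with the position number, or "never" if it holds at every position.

5

Check b ∨ X b at each position in order: 0 ✓, 1 ✓, 2 ✓, 3 ✓, 4 ✓.
At position 5 the labels are {a, d} and the next position 6 has {a, d}, so b ∨ X b is false there. This is the first violation.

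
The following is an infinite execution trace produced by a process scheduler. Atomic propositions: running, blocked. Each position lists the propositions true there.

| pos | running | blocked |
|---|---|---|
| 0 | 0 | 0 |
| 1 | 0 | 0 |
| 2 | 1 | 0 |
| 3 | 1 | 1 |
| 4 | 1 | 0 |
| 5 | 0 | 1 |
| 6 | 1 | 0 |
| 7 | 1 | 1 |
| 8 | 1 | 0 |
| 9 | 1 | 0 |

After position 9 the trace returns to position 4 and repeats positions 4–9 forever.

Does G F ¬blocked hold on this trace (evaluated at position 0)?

F ¬blocked holds at every position 0..9, and those are all positions ever visited, so G F ¬blocked holds.

Holds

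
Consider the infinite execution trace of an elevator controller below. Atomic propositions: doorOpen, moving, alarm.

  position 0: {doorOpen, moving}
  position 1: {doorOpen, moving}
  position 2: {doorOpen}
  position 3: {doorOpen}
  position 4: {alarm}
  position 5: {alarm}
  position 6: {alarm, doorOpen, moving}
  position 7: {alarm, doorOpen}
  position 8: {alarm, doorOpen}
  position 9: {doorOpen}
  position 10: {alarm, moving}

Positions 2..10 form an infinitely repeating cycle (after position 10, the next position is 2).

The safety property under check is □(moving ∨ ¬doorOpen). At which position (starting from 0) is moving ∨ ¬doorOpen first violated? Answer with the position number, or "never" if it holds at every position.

2

Check moving ∨ ¬doorOpen at each position in order: 0 ✓, 1 ✓.
At position 2 the labels are {doorOpen}, so moving ∨ ¬doorOpen is false there. This is the first violation.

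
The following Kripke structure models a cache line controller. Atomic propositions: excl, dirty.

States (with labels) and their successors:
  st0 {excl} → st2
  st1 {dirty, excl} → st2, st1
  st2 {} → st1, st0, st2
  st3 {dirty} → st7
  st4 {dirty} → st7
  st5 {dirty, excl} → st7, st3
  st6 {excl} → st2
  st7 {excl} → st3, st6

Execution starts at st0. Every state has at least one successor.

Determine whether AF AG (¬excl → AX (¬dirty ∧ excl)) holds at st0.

No

States satisfying AG (¬excl → AX (¬dirty ∧ excl)): ∅.
States satisfying AF AG (¬excl → AX (¬dirty ∧ excl)): ∅.
There is a path from st0 along which AG (¬excl → AX (¬dirty ∧ excl)) never holds.
st0 ∉ Sat(AF AG (¬excl → AX (¬dirty ∧ excl))).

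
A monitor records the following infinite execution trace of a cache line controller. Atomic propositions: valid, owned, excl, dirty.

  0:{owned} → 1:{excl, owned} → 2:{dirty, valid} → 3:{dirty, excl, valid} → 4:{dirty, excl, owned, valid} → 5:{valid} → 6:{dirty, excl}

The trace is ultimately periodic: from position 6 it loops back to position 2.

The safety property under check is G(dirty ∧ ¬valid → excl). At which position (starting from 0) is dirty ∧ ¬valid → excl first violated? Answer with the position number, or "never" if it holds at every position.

dirty ∧ ¬valid → excl holds at every position 0..6, and those are all the positions the trace ever visits, so the invariant G(dirty ∧ ¬valid → excl) is never violated.

never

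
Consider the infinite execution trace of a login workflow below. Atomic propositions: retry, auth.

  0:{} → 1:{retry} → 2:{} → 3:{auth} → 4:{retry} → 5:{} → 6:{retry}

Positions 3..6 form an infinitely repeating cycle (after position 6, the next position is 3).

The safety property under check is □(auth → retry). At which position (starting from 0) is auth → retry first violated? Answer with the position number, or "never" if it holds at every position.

3

Check auth → retry at each position in order: 0 ✓, 1 ✓, 2 ✓.
At position 3 the labels are {auth}, so auth → retry is false there. This is the first violation.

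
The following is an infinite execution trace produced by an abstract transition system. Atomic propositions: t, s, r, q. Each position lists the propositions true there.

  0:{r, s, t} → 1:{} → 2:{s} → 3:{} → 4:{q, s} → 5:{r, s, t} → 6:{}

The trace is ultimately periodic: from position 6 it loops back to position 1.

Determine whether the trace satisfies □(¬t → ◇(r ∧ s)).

¬t → ◇(r ∧ s) holds at every position 0..6, and those are all positions ever visited, so □(¬t → ◇(r ∧ s)) holds.
Positions where ¬t holds: 1, 2, 3, 4, 6.
Check ◇(r ∧ s) at each: 1→ok, 2→ok, 3→ok, 4→ok, 6→ok.

Yes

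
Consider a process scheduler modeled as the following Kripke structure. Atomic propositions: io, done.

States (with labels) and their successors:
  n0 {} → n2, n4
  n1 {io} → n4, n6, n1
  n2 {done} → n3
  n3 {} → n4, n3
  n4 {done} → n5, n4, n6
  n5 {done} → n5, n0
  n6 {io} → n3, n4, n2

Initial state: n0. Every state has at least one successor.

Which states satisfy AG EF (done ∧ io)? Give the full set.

none

States satisfying EF (done ∧ io): ∅.
States satisfying AG EF (done ∧ io): ∅.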